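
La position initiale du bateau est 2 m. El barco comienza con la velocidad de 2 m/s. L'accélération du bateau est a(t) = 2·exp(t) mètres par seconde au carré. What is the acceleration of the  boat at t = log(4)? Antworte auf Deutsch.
Wir haben die Beschleunigung a(t) = 2·exp(t). Durch Einsetzen von t = log(4): a(log(4)) = 8.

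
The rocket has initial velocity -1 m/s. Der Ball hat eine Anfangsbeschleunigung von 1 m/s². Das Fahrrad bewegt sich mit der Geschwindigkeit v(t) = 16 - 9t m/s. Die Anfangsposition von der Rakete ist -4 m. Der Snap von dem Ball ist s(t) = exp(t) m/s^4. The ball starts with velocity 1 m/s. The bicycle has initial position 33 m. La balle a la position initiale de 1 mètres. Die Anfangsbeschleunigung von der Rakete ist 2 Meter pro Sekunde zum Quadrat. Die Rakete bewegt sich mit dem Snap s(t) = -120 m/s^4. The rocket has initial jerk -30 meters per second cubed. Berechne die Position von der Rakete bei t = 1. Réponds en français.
Nous devons intégrer notre équation du snap s(t) = -120 4 fois. L'intégrale du snap est le jerk. En utilisant j(0) = -30, nous obtenons j(t) = -120·t - 30. En prenant ∫j(t)dt et en appliquant a(0) = 2, nous trouvons a(t) = -60·t^2 - 30·t + 2. En intégrant l'accélération et en utilisant la condition initiale v(0) = -1, nous obtenons v(t) = -20·t^3 - 15·t^2 + 2·t - 1. L'intégrale de la vitesse, avec x(0) = -4, donne la position: x(t) = -5·t^4 - 5·t^3 + t^2 - t - 4. En utilisant x(t) = -5·t^4 - 5·t^3 + t^2 - t - 4 et en substituant t = 1, nous trouvons x = -14.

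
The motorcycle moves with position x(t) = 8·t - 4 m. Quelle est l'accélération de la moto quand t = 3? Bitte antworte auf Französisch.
Nous devons dériver notre équation de la position x(t) = 8·t - 4 2 fois. La dérivée de la position donne la vitesse: v(t) = 8. En dérivant la vitesse, nous obtenons l'accélération: a(t) = 0. De l'équation de l'accélération a(t) = 0, nous substituons t = 3 pour obtenir a = 0.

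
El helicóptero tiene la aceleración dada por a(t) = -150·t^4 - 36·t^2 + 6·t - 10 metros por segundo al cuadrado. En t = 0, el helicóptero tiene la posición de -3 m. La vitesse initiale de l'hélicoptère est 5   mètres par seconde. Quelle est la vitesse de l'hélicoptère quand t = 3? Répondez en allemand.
Wir müssen unsere Gleichung für die Beschleunigung a(t) = -150·t^4 - 36·t^2 + 6·t - 10 1-mal integrieren. Durch Integration von der Beschleunigung und Verwendung der Anfangsbedingung v(0) = 5, erhalten wir v(t) = -30·t^5 - 12·t^3 + 3·t^2 - 10·t + 5. Mit v(t) = -30·t^5 - 12·t^3 + 3·t^2 - 10·t + 5 und Einsetzen von t = 3, finden wir v = -7612.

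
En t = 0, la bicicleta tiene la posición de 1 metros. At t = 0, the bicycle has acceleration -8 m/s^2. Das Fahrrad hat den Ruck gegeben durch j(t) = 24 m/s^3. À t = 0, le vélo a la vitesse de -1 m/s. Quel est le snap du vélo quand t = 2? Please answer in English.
We must differentiate our jerk equation j(t) = 24 1 time. The derivative of jerk gives snap: s(t) = 0. Using s(t) = 0 and substituting t = 2, we find s = 0.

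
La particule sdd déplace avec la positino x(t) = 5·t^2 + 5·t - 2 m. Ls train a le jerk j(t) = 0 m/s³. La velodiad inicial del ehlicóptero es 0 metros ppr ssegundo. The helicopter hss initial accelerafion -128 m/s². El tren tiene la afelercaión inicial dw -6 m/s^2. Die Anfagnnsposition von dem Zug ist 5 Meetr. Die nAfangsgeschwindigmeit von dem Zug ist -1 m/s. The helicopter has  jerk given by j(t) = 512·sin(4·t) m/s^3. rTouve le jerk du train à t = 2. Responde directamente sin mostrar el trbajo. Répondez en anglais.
The jerk at t = 2 is j = 0.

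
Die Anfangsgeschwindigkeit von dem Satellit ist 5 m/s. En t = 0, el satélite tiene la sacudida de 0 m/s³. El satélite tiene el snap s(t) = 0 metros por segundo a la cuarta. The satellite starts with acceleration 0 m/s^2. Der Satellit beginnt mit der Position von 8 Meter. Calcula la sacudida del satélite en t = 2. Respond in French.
En partant du snap s(t) = 0, nous prenons 1 primitive. L'intégrale du snap, avec j(0) = 0, donne le jerk: j(t) = 0. De l'équation du jerk j(t) = 0, nous substituons t = 2 pour obtenir j = 0.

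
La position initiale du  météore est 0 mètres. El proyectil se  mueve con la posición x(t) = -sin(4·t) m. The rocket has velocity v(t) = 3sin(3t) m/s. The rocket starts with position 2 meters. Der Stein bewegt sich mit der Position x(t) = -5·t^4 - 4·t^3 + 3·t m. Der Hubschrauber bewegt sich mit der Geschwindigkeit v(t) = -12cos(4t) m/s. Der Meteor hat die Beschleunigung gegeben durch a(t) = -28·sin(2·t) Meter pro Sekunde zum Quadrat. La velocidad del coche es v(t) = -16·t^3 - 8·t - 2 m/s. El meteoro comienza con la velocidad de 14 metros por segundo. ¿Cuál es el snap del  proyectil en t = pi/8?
Debemos derivar nuestra ecuación de la posición x(t) = -sin(4·t) 4 veces. La derivada de la posición da la velocidad: v(t) = -4·cos(4·t). Tomando d/dt de v(t), encontramos a(t) = 16·sin(4·t). Derivando la aceleración, obtenemos la sacudida: j(t) = 64·cos(4·t). Derivando la sacudida, obtenemos el snap: s(t) = -256·sin(4·t). Usando s(t) = -256·sin(4·t) y sustituyendo t = pi/8, encontramos s = -256.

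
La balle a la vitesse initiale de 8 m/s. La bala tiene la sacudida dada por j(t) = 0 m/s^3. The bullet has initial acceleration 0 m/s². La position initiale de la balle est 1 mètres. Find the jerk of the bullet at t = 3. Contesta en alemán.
Mit j(t) = 0 und Einsetzen von t = 3, finden wir j = 0.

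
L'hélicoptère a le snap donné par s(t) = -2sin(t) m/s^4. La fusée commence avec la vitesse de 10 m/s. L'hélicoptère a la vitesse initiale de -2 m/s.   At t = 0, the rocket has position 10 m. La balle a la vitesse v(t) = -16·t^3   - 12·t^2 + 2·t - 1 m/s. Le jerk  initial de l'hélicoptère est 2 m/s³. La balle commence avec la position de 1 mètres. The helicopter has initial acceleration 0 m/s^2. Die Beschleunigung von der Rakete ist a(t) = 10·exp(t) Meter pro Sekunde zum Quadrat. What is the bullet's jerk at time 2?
Starting from velocity v(t) = -16·t^3 - 12·t^2 + 2·t - 1, we take 2 derivatives. The derivative of velocity gives acceleration: a(t) = -48·t^2 - 24·t + 2. Differentiating acceleration, we get jerk: j(t) = -96·t - 24. We have jerk j(t) = -96·t - 24. Substituting t = 2: j(2) = -216.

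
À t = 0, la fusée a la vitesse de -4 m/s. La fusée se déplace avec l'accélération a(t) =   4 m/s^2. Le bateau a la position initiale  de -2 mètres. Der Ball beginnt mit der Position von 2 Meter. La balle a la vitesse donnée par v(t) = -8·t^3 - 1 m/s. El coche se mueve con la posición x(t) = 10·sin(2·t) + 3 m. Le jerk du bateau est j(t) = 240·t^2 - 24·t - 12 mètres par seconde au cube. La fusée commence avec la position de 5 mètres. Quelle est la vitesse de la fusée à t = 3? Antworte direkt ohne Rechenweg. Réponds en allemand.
Die Antwort ist 8.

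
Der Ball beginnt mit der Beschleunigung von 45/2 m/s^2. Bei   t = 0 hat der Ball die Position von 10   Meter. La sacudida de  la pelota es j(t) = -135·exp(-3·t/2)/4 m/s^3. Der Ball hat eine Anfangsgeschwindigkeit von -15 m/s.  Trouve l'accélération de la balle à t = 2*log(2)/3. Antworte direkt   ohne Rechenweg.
À t = 2*log(2)/3, a = 45/4.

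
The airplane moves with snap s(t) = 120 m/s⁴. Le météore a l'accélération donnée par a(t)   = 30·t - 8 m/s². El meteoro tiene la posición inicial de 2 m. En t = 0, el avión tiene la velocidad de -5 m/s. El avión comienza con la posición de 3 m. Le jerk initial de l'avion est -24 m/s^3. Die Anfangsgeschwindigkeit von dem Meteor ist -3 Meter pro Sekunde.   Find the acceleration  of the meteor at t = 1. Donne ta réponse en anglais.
We have acceleration a(t) = 30·t - 8. Substituting t = 1: a(1) = 22.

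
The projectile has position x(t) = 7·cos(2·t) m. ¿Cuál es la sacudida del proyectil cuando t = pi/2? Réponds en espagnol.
Debemos derivar nuestra ecuación de la posición x(t) = 7·cos(2·t) 3 veces. Derivando la posición, obtenemos la velocidad: v(t) = -14·sin(2·t). Tomando d/dt de v(t), encontramos a(t) = -28·cos(2·t). Derivando la aceleración, obtenemos la sacudida: j(t) = 56·sin(2·t). De la ecuación de la sacudida j(t) = 56·sin(2·t), sustituimos t = pi/2 para obtener j = 0.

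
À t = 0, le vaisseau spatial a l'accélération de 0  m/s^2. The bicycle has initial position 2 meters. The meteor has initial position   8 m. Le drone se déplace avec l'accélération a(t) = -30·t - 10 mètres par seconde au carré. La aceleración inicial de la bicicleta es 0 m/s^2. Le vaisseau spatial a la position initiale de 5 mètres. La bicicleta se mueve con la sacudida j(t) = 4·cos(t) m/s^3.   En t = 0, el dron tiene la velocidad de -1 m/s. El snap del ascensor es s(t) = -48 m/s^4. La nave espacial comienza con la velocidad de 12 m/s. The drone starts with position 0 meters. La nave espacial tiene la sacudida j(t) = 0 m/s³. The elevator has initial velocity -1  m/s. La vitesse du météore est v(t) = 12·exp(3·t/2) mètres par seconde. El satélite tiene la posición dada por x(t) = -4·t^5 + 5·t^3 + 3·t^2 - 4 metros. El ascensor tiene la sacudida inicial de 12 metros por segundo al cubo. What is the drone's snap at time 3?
To solve this, we need to take 2 derivatives of our acceleration equation a(t) = -30·t - 10. The derivative of acceleration gives jerk: j(t) = -30. The derivative of jerk gives snap: s(t) = 0. We have snap s(t) = 0. Substituting t = 3: s(3) = 0.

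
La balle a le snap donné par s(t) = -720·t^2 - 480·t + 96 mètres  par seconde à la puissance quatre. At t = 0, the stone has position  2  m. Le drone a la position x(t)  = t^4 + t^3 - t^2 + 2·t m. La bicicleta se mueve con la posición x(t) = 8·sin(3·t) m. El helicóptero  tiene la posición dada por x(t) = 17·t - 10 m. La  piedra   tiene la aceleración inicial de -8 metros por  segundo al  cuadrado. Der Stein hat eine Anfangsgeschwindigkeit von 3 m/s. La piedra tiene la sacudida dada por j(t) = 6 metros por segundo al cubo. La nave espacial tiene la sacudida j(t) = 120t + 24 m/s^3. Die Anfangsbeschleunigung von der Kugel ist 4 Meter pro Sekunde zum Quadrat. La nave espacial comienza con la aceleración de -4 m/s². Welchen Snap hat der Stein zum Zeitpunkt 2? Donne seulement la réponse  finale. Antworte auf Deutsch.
Der Snap bei t = 2 ist s = 0.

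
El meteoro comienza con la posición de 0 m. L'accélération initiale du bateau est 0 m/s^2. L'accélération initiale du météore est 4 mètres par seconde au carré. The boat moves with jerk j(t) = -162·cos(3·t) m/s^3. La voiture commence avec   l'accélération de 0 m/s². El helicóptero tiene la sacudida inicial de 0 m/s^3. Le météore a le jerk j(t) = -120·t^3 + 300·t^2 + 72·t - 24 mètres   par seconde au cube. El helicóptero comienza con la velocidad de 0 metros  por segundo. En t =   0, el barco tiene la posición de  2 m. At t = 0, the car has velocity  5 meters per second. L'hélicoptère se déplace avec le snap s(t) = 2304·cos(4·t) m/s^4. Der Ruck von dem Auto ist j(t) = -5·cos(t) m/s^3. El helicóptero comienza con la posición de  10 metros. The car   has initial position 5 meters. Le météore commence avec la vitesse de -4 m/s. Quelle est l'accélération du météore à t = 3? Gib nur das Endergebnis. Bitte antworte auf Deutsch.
a(3) = 526.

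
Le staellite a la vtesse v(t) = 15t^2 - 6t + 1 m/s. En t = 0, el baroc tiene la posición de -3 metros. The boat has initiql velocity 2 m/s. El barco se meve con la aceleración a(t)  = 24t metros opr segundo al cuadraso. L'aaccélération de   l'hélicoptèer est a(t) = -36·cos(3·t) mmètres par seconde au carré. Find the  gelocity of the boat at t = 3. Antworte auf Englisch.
We need to integrate our acceleration equation a(t) = 24·t 1 time. The antiderivative of acceleration is velocity. Using v(0) = 2, we get v(t) = 12·t^2 + 2. From the given velocity equation v(t) = 12·t^2 + 2, we substitute t = 3 to get v = 110.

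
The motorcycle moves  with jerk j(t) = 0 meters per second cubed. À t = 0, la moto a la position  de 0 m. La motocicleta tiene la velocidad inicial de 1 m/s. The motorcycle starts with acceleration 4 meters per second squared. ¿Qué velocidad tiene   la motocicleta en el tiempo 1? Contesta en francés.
En partant du jerk j(t) = 0, nous prenons 2 intégrales. L'intégrale du jerk, avec a(0) = 4, donne l'accélération: a(t) = 4. En prenant ∫a(t)dt et en appliquant v(0) = 1, nous trouvons v(t) = 4·t + 1. Nous avons la vitesse v(t) = 4·t + 1. En substituant t = 1: v(1) = 5.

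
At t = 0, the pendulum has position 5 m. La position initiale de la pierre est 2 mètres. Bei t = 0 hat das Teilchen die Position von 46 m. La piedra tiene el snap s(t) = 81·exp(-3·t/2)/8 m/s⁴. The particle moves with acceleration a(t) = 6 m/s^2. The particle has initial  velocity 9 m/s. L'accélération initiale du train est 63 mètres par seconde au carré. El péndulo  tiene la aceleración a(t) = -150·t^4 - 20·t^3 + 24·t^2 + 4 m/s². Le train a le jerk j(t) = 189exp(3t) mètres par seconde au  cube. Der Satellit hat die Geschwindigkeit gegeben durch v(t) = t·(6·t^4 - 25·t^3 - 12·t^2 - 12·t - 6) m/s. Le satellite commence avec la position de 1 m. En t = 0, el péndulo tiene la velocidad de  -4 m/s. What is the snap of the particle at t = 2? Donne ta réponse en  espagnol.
Para resolver esto, necesitamos tomar 2 derivadas de nuestra ecuación de la aceleración a(t) = 6. Derivando la aceleración, obtenemos la sacudida: j(t) = 0. Derivando la sacudida, obtenemos el snap: s(t) = 0. Usando s(t) = 0 y sustituyendo t = 2, encontramos s = 0.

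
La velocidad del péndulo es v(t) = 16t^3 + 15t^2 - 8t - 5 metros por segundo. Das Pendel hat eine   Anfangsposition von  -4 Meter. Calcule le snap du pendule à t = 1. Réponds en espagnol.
Para resolver esto, necesitamos tomar 3 derivadas de nuestra ecuación de la velocidad v(t) = 16·t^3 + 15·t^2 - 8·t - 5. La derivada de la velocidad da la aceleración: a(t) = 48·t^2 + 30·t - 8. Derivando la aceleración, obtenemos la sacudida: j(t) = 96·t + 30. La derivada de la sacudida da el snap: s(t) = 96. Usando s(t) = 96 y sustituyendo t = 1, encontramos s = 96.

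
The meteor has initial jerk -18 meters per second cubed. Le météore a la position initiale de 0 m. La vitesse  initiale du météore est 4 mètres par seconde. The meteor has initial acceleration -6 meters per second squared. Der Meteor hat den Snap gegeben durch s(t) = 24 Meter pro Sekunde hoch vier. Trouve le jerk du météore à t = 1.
En partant du snap s(t) = 24, nous prenons 1 primitive. En prenant ∫s(t)dt et en appliquant j(0) = -18, nous trouvons j(t) = 24·t - 18. De l'équation du jerk j(t) = 24·t - 18, nous substituons t = 1 pour obtenir j = 6.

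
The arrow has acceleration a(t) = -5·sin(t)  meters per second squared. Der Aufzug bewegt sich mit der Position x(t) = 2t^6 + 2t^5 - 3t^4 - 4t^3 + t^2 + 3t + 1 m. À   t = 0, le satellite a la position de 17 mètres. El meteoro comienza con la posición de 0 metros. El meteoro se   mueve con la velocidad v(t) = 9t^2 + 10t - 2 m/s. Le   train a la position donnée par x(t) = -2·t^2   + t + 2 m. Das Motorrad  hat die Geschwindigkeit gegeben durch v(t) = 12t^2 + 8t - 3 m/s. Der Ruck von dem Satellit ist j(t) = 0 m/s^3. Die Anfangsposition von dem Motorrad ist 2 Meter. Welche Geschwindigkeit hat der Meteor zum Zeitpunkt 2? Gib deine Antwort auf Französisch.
En utilisant v(t) = 9·t^2 + 10·t - 2 et en substituant t = 2, nous trouvons v = 54.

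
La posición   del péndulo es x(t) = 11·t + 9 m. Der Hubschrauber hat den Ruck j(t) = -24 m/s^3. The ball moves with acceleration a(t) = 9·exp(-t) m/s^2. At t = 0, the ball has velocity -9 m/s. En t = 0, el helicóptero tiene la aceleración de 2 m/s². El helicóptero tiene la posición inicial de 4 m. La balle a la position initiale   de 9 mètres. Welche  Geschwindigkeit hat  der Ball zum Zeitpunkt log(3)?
Wir müssen unsere Gleichung für die Beschleunigung a(t) = 9·exp(-t) 1-mal integrieren. Das Integral von der Beschleunigung ist die Geschwindigkeit. Mit v(0) = -9 erhalten wir v(t) = -9·exp(-t). Mit v(t) = -9·exp(-t) und Einsetzen von t = log(3), finden wir v = -3.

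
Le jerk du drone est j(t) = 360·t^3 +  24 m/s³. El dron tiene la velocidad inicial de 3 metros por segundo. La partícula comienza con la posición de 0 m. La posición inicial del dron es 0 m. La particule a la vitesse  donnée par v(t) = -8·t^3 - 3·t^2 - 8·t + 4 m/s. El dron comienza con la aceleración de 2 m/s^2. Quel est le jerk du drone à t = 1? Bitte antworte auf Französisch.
De l'équation du jerk j(t) = 360·t^3 + 24, nous substituons t = 1 pour obtenir j = 384.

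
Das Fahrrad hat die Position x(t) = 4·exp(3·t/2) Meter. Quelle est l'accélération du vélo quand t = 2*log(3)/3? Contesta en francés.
En partant de la position x(t) = 4·exp(3·t/2), nous prenons 2 dérivées. En dérivant la position, nous obtenons la vitesse: v(t) = 6·exp(3·t/2). En prenant d/dt de v(t), nous trouvons a(t) = 9·exp(3·t/2). Nous avons l'accélération a(t) = 9·exp(3·t/2). En substituant t = 2*log(3)/3: a(2*log(3)/3) = 27.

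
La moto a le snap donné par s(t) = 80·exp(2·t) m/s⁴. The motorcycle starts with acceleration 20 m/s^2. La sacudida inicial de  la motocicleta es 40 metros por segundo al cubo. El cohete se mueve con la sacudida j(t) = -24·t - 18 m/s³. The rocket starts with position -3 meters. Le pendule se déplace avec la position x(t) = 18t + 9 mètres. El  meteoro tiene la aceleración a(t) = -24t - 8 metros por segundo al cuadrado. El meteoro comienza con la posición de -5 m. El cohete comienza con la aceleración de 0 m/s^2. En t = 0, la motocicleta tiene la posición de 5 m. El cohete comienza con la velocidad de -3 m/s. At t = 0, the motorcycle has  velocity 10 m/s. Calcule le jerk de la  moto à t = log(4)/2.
Nous devons intégrer notre équation du snap s(t) = 80·exp(2·t) 1 fois. La primitive du snap est le jerk. En utilisant j(0) = 40, nous obtenons j(t) = 40·exp(2·t). Nous avons le jerk j(t) = 40·exp(2·t). En substituant t = log(4)/2: j(log(4)/2) = 160.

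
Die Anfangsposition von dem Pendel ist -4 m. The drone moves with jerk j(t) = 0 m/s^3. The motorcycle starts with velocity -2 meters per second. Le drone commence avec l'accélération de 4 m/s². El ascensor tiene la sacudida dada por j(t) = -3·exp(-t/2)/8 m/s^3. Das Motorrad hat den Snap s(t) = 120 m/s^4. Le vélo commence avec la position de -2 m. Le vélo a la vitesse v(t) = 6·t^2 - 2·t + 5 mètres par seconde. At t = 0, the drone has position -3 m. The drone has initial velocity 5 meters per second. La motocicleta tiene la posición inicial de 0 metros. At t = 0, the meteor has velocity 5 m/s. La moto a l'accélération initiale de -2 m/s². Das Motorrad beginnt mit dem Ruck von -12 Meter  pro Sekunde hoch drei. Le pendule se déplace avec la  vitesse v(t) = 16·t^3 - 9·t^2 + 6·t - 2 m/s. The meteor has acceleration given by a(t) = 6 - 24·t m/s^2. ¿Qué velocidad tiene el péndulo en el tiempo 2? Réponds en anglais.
From the given velocity equation v(t) = 16·t^3 - 9·t^2 + 6·t - 2, we substitute t = 2 to get v = 102.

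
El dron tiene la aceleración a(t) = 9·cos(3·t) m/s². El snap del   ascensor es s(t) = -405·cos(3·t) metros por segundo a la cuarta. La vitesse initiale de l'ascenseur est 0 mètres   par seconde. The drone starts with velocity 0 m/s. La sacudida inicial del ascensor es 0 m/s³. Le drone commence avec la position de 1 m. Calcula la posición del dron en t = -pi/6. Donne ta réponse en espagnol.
Necesitamos integrar nuestra ecuación de la aceleración a(t) = 9·cos(3·t) 2 veces. La antiderivada de la aceleración, con v(0) = 0, da la velocidad: v(t) = 3·sin(3·t). La antiderivada de la velocidad es la posición. Usando x(0) = 1, obtenemos x(t) = 2 - cos(3·t). De la ecuación de la posición x(t) = 2 - cos(3·t), sustituimos t = -pi/6 para obtener x = 2.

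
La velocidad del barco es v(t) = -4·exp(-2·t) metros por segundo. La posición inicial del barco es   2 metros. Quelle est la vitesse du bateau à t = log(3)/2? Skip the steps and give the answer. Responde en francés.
La vitesse à t = log(3)/2 est v = -4/3.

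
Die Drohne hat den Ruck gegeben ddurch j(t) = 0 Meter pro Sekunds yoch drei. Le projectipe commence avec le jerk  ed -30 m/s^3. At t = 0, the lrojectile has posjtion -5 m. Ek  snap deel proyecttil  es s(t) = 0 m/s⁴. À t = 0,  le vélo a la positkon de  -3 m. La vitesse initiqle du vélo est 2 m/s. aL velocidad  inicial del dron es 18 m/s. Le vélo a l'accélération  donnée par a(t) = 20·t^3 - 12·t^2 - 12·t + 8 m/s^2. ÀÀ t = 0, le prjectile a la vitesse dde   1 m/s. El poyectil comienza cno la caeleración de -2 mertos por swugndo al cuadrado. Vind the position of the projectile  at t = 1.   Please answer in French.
Nous devons intégrer notre équation du snap s(t) = 0 4 fois. En prenant ∫s(t)dt et en appliquant j(0) = -30, nous trouvons j(t) = -30. L'intégrale du jerk est l'accélération. En utilisant a(0) = -2, nous obtenons a(t) = -30·t - 2. En intégrant l'accélération et en utilisant la condition initiale v(0) = 1, nous obtenons v(t) = -15·t^2 - 2·t + 1. La primitive de la vitesse, avec x(0) = -5, donne la position: x(t) = -5·t^3 - t^2 + t - 5. En utilisant x(t) = -5·t^3 - t^2 + t - 5 et en substituant t = 1, nous trouvons x = -10.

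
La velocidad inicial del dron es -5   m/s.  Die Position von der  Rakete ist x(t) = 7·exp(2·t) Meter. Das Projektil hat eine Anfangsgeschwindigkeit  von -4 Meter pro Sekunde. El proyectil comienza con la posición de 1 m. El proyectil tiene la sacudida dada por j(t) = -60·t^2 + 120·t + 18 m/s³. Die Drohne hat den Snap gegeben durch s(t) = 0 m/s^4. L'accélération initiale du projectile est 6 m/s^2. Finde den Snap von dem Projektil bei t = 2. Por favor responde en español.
Partiendo de la sacudida j(t) = -60·t^2 + 120·t + 18, tomamos 1 derivada. Tomando d/dt de j(t), encontramos s(t) = 120 - 120·t. Usando s(t) = 120 - 120·t y sustituyendo t = 2, encontramos s = -120.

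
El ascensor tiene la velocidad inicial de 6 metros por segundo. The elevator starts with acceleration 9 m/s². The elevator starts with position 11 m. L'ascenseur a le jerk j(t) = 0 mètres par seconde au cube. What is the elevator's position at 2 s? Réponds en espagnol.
Debemos encontrar la antiderivada de nuestra ecuación de la sacudida j(t) = 0 3 veces. La antiderivada de la sacudida, con a(0) = 9, da la aceleración: a(t) = 9. Tomando ∫a(t)dt y aplicando v(0) = 6, encontramos v(t) = 9·t + 6. La antiderivada de la velocidad, con x(0) = 11, da la posición: x(t) = 9·t^2/2 + 6·t + 11. De la ecuación de la posición x(t) = 9·t^2/2 + 6·t + 11, sustituimos t = 2 para obtener x = 41.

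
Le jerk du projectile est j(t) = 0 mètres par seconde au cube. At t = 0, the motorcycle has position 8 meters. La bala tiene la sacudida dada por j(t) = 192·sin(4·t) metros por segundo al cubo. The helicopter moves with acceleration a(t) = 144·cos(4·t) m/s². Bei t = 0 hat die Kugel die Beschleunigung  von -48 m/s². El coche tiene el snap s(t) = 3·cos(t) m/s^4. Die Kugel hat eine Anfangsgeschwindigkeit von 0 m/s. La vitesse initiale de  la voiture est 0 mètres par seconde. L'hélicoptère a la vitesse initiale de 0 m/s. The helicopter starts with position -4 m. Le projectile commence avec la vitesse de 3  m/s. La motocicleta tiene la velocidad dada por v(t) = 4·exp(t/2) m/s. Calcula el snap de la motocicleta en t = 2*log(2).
Debemos derivar nuestra ecuación de la velocidad v(t) = 4·exp(t/2) 3 veces. Derivando la velocidad, obtenemos la aceleración: a(t) = 2·exp(t/2). Tomando d/dt de a(t), encontramos j(t) = exp(t/2). Derivando la sacudida, obtenemos el snap: s(t) = exp(t/2)/2. De la ecuación del snap s(t) = exp(t/2)/2, sustituimos t = 2*log(2) para obtener s = 1.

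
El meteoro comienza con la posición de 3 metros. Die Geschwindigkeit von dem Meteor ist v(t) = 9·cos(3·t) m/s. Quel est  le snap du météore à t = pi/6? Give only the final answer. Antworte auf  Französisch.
À t = pi/6, s = 243.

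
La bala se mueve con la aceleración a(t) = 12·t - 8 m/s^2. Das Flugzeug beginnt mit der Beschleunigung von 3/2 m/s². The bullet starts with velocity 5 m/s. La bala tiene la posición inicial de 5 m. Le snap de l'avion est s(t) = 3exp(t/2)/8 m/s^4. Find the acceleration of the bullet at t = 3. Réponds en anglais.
From the given acceleration equation a(t) = 12·t - 8, we substitute t = 3 to get a = 28.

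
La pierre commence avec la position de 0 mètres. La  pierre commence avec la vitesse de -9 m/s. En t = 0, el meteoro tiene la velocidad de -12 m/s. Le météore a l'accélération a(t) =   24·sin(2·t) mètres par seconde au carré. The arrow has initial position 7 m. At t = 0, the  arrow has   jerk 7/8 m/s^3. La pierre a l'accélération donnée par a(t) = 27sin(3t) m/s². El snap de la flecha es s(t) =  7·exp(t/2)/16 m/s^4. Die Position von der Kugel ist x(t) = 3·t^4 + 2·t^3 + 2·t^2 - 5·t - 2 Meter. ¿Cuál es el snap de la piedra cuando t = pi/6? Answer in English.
We must differentiate our acceleration equation a(t) = 27·sin(3·t) 2 times. Differentiating acceleration, we get jerk: j(t) = 81·cos(3·t). Differentiating jerk, we get snap: s(t) = -243·sin(3·t). Using s(t) = -243·sin(3·t) and substituting t = pi/6, we find s = -243.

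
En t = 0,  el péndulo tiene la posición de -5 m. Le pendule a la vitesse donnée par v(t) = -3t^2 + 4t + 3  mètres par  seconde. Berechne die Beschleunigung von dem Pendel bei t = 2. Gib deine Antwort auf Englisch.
To solve this, we need to take 1 derivative of our velocity equation v(t) = -3·t^2 + 4·t + 3. Differentiating velocity, we get acceleration: a(t) = 4 - 6·t. We have acceleration a(t) = 4 - 6·t. Substituting t = 2: a(2) = -8.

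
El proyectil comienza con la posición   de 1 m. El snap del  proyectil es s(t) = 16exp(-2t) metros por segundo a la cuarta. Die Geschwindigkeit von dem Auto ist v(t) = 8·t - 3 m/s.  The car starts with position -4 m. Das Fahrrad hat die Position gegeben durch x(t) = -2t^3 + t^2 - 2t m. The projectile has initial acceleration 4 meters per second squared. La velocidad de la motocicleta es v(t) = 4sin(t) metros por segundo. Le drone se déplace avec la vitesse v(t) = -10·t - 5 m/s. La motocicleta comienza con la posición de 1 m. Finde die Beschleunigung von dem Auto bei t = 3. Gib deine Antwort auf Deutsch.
Wir müssen unsere Gleichung für die Geschwindigkeit v(t) = 8·t - 3 1-mal ableiten. Die Ableitung von der Geschwindigkeit ergibt die Beschleunigung: a(t) = 8. Aus der Gleichung für die Beschleunigung a(t) = 8, setzen wir t = 3 ein und erhalten a = 8.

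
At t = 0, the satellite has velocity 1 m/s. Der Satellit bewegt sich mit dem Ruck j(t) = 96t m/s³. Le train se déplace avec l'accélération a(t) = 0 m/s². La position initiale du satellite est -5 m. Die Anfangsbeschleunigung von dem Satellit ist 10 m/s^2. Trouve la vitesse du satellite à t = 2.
Nous devons intégrer notre équation du jerk j(t) = 96·t 2 fois. La primitive du jerk est l'accélération. En utilisant a(0) = 10, nous obtenons a(t) = 48·t^2 + 10. En prenant ∫a(t)dt et en appliquant v(0) = 1, nous trouvons v(t) = 16·t^3 + 10·t + 1. De l'équation de la vitesse v(t) = 16·t^3 + 10·t + 1, nous substituons t = 2 pour obtenir v = 149.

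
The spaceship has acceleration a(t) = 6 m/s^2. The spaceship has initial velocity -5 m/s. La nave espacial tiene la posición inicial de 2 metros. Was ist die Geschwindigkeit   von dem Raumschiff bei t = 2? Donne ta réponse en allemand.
Wir müssen unsere Gleichung für die Beschleunigung a(t) = 6 1-mal integrieren. Durch Integration von der Beschleunigung und Verwendung der Anfangsbedingung v(0) = -5, erhalten wir v(t) = 6·t - 5. Aus der Gleichung für die Geschwindigkeit v(t) = 6·t - 5, setzen wir t = 2 ein und erhalten v = 7.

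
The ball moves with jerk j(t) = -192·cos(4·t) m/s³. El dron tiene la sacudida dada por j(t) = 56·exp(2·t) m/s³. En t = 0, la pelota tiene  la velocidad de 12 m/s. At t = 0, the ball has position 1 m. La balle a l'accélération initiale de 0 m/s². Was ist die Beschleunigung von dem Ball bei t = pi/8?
Um dies zu lösen, müssen wir 1 Integral unserer Gleichung für den Ruck j(t) = -192·cos(4·t) finden. Das Integral von dem Ruck, mit a(0) = 0, ergibt die Beschleunigung: a(t) = -48·sin(4·t). Mit a(t) = -48·sin(4·t) und Einsetzen von t = pi/8, finden wir a = -48.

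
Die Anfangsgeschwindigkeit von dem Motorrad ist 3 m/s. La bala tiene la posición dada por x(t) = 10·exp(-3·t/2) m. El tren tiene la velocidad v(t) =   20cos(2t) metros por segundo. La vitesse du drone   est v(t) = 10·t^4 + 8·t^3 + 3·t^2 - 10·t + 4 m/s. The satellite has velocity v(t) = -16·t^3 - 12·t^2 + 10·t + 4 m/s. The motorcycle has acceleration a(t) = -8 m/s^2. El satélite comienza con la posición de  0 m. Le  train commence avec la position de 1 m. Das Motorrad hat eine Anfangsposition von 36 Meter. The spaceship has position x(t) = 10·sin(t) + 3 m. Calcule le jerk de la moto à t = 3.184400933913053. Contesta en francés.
Pour résoudre ceci, nous devons prendre 1 dérivée de notre équation de l'accélération a(t) = -8. En prenant d/dt de a(t), nous trouvons j(t) = 0. Nous avons le jerk j(t) = 0. En substituant t = 3.184400933913053: j(3.184400933913053) = 0.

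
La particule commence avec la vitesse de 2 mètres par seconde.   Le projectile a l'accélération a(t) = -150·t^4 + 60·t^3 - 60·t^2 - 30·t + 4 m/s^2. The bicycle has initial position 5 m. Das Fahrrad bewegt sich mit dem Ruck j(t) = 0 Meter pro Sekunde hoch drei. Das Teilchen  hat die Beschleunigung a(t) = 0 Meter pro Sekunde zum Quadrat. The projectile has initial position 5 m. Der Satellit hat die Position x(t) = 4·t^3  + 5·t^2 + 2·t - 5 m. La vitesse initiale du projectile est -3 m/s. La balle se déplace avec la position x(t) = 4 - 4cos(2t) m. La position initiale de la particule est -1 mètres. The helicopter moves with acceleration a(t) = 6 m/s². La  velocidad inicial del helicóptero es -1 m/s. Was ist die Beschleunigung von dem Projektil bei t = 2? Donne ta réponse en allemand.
Mit a(t) = -150·t^4 + 60·t^3 - 60·t^2 - 30·t + 4 und Einsetzen von t = 2, finden wir a = -2216.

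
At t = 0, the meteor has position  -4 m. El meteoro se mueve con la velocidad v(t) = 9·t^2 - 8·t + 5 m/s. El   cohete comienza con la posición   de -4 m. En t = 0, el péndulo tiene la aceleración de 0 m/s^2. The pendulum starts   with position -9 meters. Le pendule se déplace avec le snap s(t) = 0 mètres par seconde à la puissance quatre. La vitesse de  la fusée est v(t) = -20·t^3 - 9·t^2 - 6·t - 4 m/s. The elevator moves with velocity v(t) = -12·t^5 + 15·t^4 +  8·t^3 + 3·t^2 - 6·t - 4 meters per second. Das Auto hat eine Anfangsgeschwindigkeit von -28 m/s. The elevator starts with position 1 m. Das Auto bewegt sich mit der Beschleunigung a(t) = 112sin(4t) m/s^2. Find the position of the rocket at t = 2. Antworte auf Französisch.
Nous devons intégrer notre équation de la vitesse v(t) = -20·t^3 - 9·t^2 - 6·t - 4 1 fois. L'intégrale de la vitesse est la position. En utilisant x(0) = -4, nous obtenons x(t) = -5·t^4 - 3·t^3 - 3·t^2 - 4·t - 4. De l'équation de la position x(t) = -5·t^4 - 3·t^3 - 3·t^2 - 4·t - 4, nous substituons t = 2 pour obtenir x = -128.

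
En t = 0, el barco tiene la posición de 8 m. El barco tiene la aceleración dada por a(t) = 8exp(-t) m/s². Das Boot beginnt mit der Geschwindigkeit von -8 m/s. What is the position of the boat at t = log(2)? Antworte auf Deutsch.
Um dies zu lösen, müssen wir 2 Integrale unserer Gleichung für die Beschleunigung a(t) = 8·exp(-t) finden. Die Stammfunktion von der Beschleunigung, mit v(0) = -8, ergibt die Geschwindigkeit: v(t) = -8·exp(-t). Durch Integration von der Geschwindigkeit und Verwendung der Anfangsbedingung x(0) = 8, erhalten wir x(t) = 8·exp(-t). Mit x(t) = 8·exp(-t) und Einsetzen von t = log(2), finden wir x = 4.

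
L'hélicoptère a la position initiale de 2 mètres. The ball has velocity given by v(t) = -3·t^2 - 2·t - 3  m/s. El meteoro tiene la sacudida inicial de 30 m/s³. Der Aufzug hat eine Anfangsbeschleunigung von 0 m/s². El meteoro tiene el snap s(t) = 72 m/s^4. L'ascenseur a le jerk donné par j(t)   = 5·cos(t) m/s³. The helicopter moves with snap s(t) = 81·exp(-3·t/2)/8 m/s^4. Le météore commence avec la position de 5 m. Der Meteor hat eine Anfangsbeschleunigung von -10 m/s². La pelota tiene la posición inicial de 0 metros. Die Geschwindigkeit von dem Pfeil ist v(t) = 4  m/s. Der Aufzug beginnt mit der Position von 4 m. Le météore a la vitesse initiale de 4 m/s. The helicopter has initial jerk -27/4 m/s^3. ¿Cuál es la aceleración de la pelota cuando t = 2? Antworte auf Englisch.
To solve this, we need to take 1 derivative of our velocity equation v(t) = -3·t^2 - 2·t - 3. Differentiating velocity, we get acceleration: a(t) = -6·t - 2. We have acceleration a(t) = -6·t - 2. Substituting t = 2: a(2) = -14.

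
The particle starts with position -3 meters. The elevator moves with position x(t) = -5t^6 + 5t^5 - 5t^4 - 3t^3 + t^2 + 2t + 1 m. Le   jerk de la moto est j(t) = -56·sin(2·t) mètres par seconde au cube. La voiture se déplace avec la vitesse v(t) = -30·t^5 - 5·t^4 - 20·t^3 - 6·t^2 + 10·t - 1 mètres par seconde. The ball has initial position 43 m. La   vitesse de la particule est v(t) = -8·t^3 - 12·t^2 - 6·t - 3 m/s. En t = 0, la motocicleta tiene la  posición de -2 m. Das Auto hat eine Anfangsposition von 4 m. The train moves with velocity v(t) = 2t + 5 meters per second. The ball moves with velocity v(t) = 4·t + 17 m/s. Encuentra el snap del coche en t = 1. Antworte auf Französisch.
En partant de la vitesse v(t) = -30·t^5 - 5·t^4 - 20·t^3 - 6·t^2 + 10·t - 1, nous prenons 3 dérivées. En dérivant la vitesse, nous obtenons l'accélération: a(t) = -150·t^4 - 20·t^3 - 60·t^2 - 12·t + 10. En dérivant l'accélération, nous obtenons le jerk: j(t) = -600·t^3 - 60·t^2 - 120·t - 12. En prenant d/dt de j(t), nous trouvons s(t) = -1800·t^2 - 120·t - 120. Nous avons le snap s(t) = -1800·t^2 - 120·t - 120. En substituant t = 1: s(1) = -2040.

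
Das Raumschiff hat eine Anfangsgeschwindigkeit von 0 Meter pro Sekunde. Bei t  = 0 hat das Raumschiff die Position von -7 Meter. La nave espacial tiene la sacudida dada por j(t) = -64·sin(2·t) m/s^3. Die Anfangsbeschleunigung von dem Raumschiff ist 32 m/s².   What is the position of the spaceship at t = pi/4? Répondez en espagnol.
Partiendo de la sacudida j(t) = -64·sin(2·t), tomamos 3 antiderivadas. Integrando la sacudida y usando la condición inicial a(0) = 32, obtenemos a(t) = 32·cos(2·t). Integrando la aceleración y usando la condición inicial v(0) = 0, obtenemos v(t) = 16·sin(2·t). Tomando ∫v(t)dt y aplicando x(0) = -7, encontramos x(t) = 1 - 8·cos(2·t). De la ecuación de la posición x(t) = 1 - 8·cos(2·t), sustituimos t = pi/4 para obtener x = 1.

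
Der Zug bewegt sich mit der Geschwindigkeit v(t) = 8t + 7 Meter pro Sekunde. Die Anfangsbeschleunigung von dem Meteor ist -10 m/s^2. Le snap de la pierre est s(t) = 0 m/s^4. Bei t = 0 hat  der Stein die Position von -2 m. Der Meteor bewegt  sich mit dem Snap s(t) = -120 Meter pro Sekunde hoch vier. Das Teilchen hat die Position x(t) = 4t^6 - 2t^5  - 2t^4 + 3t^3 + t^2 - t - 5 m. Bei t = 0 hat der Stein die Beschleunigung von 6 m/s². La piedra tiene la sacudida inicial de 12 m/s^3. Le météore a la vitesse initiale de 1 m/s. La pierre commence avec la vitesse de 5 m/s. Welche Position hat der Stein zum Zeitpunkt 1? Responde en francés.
Nous devons intégrer notre équation du snap s(t) = 0 4 fois. L'intégrale du snap est le jerk. En utilisant j(0) = 12, nous obtenons j(t) = 12. En intégrant le jerk et en utilisant la condition initiale a(0) = 6, nous obtenons a(t) = 12·t + 6. En intégrant l'accélération et en utilisant la condition initiale v(0) = 5, nous obtenons v(t) = 6·t^2 + 6·t + 5. L'intégrale de la vitesse est la position. En utilisant x(0) = -2, nous obtenons x(t) = 2·t^3 + 3·t^2 + 5·t - 2. En utilisant x(t) = 2·t^3 + 3·t^2 + 5·t - 2 et en substituant t = 1, nous trouvons x = 8.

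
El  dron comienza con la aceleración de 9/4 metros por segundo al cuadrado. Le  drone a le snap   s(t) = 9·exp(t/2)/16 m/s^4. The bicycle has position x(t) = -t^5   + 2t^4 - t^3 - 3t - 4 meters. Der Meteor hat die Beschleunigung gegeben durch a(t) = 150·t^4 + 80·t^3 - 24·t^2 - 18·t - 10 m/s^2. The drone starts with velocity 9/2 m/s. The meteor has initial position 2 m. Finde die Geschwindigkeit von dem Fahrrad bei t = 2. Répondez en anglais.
We must differentiate our position equation x(t) = -t^5 + 2·t^4 - t^3 - 3·t - 4 1 time. Taking d/dt of x(t), we find v(t) = -5·t^4 + 8·t^3 - 3·t^2 - 3. Using v(t) = -5·t^4 + 8·t^3 - 3·t^2 - 3 and substituting t = 2, we find v = -31.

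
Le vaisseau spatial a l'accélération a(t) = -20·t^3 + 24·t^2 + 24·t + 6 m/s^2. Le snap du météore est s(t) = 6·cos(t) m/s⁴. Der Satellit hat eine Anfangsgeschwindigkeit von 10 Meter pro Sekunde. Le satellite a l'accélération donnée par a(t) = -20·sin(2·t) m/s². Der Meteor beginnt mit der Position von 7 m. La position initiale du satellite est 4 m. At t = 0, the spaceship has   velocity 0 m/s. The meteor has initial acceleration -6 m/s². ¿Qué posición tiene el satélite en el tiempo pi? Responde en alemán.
Um dies zu lösen, müssen wir 2 Integrale unserer Gleichung für die Beschleunigung a(t) = -20·sin(2·t) finden. Mit ∫a(t)dt und Anwendung von v(0) = 10, finden wir v(t) = 10·cos(2·t). Das Integral von der Geschwindigkeit, mit x(0) = 4, ergibt die Position: x(t) = 5·sin(2·t) + 4. Aus der Gleichung für die Position x(t) = 5·sin(2·t) + 4, setzen wir t = pi ein und erhalten x = 4.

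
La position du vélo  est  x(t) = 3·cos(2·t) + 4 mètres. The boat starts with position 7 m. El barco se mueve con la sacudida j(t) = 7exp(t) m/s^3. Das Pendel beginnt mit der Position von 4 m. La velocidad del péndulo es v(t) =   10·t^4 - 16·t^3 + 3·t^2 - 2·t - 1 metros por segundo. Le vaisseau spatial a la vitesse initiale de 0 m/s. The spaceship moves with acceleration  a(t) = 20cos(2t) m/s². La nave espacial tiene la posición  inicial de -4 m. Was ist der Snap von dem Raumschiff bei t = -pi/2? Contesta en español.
Para resolver esto, necesitamos tomar 2 derivadas de nuestra ecuación de la aceleración a(t) = 20·cos(2·t). La derivada de la aceleración da la sacudida: j(t) = -40·sin(2·t). Derivando la sacudida, obtenemos el snap: s(t) = -80·cos(2·t). De la ecuación del snap s(t) = -80·cos(2·t), sustituimos t = -pi/2 para obtener s = 80.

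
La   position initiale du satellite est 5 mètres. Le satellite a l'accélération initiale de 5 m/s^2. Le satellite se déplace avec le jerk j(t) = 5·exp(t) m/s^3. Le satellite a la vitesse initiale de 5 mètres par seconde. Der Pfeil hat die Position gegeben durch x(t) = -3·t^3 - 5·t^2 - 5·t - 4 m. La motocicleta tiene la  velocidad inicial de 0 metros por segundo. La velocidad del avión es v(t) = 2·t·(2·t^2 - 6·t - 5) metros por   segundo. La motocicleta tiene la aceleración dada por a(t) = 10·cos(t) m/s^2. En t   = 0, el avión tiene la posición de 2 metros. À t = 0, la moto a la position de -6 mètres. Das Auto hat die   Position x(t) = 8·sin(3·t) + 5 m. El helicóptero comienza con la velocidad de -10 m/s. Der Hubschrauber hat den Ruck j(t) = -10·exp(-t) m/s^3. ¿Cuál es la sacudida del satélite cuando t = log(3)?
Usando j(t) = 5·exp(t) y sustituyendo t = log(3), encontramos j = 15.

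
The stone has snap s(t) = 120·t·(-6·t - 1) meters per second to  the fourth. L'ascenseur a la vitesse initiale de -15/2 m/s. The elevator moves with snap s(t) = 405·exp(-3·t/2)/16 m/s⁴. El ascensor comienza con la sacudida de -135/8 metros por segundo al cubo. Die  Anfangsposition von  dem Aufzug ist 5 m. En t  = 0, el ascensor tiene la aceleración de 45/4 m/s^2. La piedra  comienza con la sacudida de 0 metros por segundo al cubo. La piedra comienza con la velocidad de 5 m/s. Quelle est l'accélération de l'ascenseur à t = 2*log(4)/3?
Pour résoudre ceci, nous devons prendre 2 primitives de notre équation du snap s(t) = 405·exp(-3·t/2)/16. La primitive du snap, avec j(0) = -135/8, donne le jerk: j(t) = -135·exp(-3·t/2)/8. L'intégrale du jerk est l'accélération. En utilisant a(0) = 45/4, nous obtenons a(t) = 45·exp(-3·t/2)/4. En utilisant a(t) = 45·exp(-3·t/2)/4 et en substituant t = 2*log(4)/3, nous trouvons a = 45/16.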